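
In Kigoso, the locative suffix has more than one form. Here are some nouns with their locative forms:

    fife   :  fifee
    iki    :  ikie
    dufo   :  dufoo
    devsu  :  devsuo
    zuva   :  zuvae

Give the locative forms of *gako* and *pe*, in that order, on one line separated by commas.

gakoo, pee

The pattern is rounding harmony: -o when the last vowel of the stem is a rounded vowel (*dufo*, *devsu*); -e when the last vowel of the stem is an unrounded vowel (*fife*, *iki*, *zuva*).
Since the last vowel of *gako* is /o/ (a rounded vowel), it takes -o, giving *gakoo*.
*pe*: last vowel = /e/, an unrounded vowel → -e → *pee*.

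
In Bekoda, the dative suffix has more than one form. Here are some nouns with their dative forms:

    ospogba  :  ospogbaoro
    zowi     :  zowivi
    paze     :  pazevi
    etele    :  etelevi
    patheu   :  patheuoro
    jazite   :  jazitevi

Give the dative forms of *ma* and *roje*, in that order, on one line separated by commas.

The alternation tracks the last vowel of the stem — -vi when the last vowel of the stem is a front vowel (*zowi*, *paze*, *etele*, *jazite*); -oro when the last vowel of the stem is a back vowel (*ospogba*, *patheu*).
The last vowel of *ma* is /a/, which is a back vowel, so the suffix is -oro, giving *maoro*.
The last vowel of *roje* is /e/, which is a front vowel, so the suffix is -vi, giving *rojevi*.

maoro, rojevi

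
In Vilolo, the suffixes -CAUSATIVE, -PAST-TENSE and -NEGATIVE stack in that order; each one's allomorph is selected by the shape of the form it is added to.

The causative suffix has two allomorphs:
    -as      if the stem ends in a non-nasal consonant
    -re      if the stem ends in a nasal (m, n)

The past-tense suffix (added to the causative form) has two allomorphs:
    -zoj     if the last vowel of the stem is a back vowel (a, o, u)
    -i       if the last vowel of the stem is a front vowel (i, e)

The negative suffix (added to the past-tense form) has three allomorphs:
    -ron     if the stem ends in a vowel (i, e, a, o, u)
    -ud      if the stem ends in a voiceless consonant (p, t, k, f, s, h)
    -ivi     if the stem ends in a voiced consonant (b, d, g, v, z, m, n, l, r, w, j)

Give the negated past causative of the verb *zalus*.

*zalus*: final consonant = /s/, non-nasal → -as → *zalusas*.
The causative form *zalusas* — last vowel /a/ (a back vowel) → -zoj → *zalusaszoj*.
The past-tense form *zalusaszoj* — final sound /j/ (a voiced consonant) → -ivi → *zalusaszojivi*.

zalusaszojivi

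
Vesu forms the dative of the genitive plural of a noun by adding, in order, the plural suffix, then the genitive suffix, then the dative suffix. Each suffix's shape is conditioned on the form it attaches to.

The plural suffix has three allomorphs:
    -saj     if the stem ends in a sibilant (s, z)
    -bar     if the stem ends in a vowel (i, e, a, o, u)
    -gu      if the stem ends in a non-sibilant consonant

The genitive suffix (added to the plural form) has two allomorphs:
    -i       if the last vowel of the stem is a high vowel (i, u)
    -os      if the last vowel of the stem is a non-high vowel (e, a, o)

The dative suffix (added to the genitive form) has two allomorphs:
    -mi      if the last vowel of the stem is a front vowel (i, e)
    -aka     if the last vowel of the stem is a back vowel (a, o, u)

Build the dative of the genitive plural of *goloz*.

Since the final sound of *goloz* is /z/ (a sibilant), it takes -saj, giving *golozsaj*.
The plural form *golozsaj*: last vowel = /a/, a non-high vowel → -os → *golozsajos*.
Since the last vowel of the genitive form *golozsajos* is /o/ (a back vowel), it takes -aka, giving *golozsajosaka*.

golozsajosaka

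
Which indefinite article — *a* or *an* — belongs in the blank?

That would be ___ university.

The indefinite article is chosen by the initial *sound* of the following word, not its spelling.
*university* begins with the sound /juː/ (u pronounced /juː/) — a consonant sound.
So the article is *a*: That would be a university.

a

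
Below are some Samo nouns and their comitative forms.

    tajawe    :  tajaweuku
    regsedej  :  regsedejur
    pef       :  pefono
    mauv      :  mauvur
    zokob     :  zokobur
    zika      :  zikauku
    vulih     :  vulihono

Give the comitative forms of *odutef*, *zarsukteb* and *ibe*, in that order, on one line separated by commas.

odutefono, zarsuktebur, ibeuku

The alternation tracks the final sound of the stem — -ono when the stem ends in a voiceless consonant (*pef*, *vulih*); -ur when the stem ends in a voiced consonant (*regsedej*, *mauv*, *zokob*); -uku when the stem ends in a vowel (*tajawe*, *zika*).
*odutef* — final sound /f/ (a voiceless consonant) → -ono → *odutefono*.
The final sound of *zarsukteb* is /b/, which is a voiced consonant, so the suffix is -ur, giving *zarsuktebur*.
The final sound of *ibe* is /e/, which is a vowel, so the suffix is -uku, giving *ibeuku*.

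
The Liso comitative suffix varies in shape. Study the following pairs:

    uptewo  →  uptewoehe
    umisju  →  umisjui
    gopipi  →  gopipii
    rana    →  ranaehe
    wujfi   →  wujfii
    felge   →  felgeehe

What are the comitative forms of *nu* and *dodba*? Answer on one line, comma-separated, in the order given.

Looking at the last vowel of each stem: -i when the last vowel of the stem is a high vowel (*umisju*, *gopipi*, *wujfi*); -ehe when the last vowel of the stem is a non-high vowel (*uptewo*, *rana*, *felge*).
*nu* — last vowel /u/ (a high vowel) → -i → *nui*.
Since the last vowel of *dodba* is /a/ (a non-high vowel), it takes -ehe, giving *dodbaehe*.

nui, dodbaehe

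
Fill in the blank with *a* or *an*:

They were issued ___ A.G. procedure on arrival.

an

The indefinite article is chosen by the initial *sound* of the following word, not its spelling.
The initialism *A.G.* is read letter by letter; the first letter, A, is pronounced /eɪ/, which begins with a vowel sound.
So the article is *an*: They were issued an A.G. procedure on arrival.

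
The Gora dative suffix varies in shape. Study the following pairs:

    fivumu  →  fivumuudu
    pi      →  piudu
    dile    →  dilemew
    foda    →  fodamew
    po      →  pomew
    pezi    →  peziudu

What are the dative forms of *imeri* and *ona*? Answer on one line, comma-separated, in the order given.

The alternation tracks the last vowel of the stem — -udu when the last vowel of the stem is a high vowel (*fivumu*, *pi*, *pezi*); -mew when the last vowel of the stem is a non-high vowel (*dile*, *foda*, *po*).
The last vowel of *imeri* is /i/, which is a high vowel, so the suffix is -udu, giving *imeriudu*.
*ona* — last vowel /a/ (a non-high vowel) → -mew → *onamew*.

imeriudu, onamew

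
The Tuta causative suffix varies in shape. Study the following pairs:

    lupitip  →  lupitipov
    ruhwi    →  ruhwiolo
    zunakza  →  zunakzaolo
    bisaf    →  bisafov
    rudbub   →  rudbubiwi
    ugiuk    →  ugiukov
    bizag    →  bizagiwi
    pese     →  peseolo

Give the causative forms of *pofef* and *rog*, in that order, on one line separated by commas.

Looking at the final sound of each stem: -ov when the stem ends in a voiceless consonant (*lupitip*, *bisaf*, *ugiuk*); -iwi when the stem ends in a voiced consonant (*rudbub*, *bizag*); -olo when the stem ends in a vowel (*ruhwi*, *zunakza*, *pese*).
*pofef* — final sound /f/ (a voiceless consonant) → -ov → *pofefov*.
*rog*: final sound = /g/, a voiced consonant → -iwi → *rogiwi*.

pofefov, rogiwi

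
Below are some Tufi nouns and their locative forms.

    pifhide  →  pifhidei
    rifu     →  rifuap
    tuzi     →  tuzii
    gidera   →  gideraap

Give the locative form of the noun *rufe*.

rufei

The pattern is front/back vowel harmony: -i when the last vowel of the stem is a front vowel (*pifhide*, *tuzi*); -ap when the last vowel of the stem is a back vowel (*rifu*, *gidera*).
Since the last vowel of *rufe* is /e/ (a front vowel), it takes -i, giving *rufei*.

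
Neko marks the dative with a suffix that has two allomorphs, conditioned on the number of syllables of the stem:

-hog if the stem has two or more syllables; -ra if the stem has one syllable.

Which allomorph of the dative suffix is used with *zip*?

-ra

*zip* (one syllable) → -ra.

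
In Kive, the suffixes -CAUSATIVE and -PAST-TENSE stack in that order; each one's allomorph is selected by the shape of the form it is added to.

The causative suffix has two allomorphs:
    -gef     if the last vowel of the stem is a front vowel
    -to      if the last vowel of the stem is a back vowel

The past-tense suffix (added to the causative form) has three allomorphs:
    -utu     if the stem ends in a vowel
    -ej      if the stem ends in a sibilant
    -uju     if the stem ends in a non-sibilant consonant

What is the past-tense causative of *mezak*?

mezaktoutu

*mezak*: last vowel = /a/, a back vowel → -to → *mezakto*.
The causative form *mezakto*: final sound = /o/, a vowel → -utu → *mezaktoutu*.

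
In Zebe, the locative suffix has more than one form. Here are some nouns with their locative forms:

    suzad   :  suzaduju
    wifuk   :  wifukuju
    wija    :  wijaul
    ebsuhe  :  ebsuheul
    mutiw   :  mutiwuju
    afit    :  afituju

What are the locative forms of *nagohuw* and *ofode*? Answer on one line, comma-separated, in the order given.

nagohuwuju, ofodeul

The alternation tracks the final sound of the stem — -uju when the stem ends in a consonant (*suzad*, *wifuk*, *mutiw*, *afit*); -ul when the stem ends in a vowel (*wija*, *ebsuhe*).
Since the final sound of *nagohuw* is /w/ (a consonant), it takes -uju, giving *nagohuwuju*.
Since the final sound of *ofode* is /e/ (a vowel), it takes -ul, giving *ofodeul*.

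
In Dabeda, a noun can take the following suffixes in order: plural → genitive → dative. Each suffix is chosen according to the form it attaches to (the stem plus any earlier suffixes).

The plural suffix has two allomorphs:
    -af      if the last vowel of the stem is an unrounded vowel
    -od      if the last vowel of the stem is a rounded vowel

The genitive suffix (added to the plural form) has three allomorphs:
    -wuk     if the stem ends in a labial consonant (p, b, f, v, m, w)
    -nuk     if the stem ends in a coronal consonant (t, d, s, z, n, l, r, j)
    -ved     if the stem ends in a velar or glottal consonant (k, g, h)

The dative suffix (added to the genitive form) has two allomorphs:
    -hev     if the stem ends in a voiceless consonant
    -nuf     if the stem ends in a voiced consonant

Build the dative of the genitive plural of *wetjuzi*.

wetjuziafwukhev

The last vowel of *wetjuzi* is /i/, which is an unrounded vowel, so the plural suffix is -af, giving *wetjuziaf*.
The final consonant of the plural form *wetjuziaf* is /f/, which is labial, so the genitive suffix is -wuk, giving *wetjuziafwuk*.
The genitive form *wetjuziafwuk*: final consonant = /k/, voiceless → -hev → *wetjuziafwukhev*.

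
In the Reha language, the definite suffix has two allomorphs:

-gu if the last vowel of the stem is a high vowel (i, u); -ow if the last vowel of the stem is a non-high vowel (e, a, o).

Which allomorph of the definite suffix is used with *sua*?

*sua* — last vowel /a/ (a non-high vowel) → -ow.

-ow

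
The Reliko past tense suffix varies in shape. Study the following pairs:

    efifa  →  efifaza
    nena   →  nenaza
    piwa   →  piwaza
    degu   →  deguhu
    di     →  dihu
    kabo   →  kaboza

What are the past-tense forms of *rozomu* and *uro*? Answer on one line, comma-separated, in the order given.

rozomuhu, uroza

The pattern is height harmony: -hu when the last vowel of the stem is a high vowel (*degu*, *di*); -za when the last vowel of the stem is a non-high vowel (*efifa*, *nena*, *piwa*, *kabo*).
*rozomu*: last vowel = /u/, a high vowel → -hu → *rozomuhu*.
*uro*: last vowel = /o/, a non-high vowel → -za → *uroza*.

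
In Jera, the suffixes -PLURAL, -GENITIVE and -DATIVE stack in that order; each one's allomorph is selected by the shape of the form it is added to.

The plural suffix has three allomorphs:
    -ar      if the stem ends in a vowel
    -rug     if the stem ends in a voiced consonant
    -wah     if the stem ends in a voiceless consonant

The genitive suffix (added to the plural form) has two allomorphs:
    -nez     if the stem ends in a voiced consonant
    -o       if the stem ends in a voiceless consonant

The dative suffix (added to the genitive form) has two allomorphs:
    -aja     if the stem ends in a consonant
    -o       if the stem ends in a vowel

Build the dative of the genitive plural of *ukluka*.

uklukaarnezaja

The final sound of *ukluka* is /a/, which is a vowel, so the plural suffix is -ar, giving *uklukaar*.
Since the final consonant of the plural form *uklukaar* is /r/ (voiced), it takes -nez, giving *uklukaarnez*.
The final sound of the genitive form *uklukaarnez* is /z/, which is a consonant, so the dative suffix is -aja, giving *uklukaarnezaja*.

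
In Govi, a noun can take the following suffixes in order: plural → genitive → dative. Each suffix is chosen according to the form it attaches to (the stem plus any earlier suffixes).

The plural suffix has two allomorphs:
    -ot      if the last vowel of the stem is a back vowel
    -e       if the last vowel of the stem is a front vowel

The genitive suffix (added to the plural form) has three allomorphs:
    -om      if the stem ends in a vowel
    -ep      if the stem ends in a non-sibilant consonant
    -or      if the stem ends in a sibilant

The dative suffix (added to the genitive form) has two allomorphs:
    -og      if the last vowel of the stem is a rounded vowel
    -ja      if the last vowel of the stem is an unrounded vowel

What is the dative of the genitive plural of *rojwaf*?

The last vowel of *rojwaf* is /a/, which is a back vowel, so the plural suffix is -ot, giving *rojwafot*.
The final sound of the plural form *rojwafot* is /t/, which is a non-sibilant consonant, so the genitive suffix is -ep, giving *rojwafotep*.
The genitive form *rojwafotep*: last vowel = /e/, an unrounded vowel → -ja → *rojwafotepja*.

rojwafotepja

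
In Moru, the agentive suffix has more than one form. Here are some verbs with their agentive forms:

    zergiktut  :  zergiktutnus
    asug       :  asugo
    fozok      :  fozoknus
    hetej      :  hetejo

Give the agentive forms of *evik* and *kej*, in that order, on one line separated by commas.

eviknus, kejo

Looking at the final consonant of each stem: -nus when the stem ends in a voiceless consonant (*zergiktut*, *fozok*); -o when the stem ends in a voiced consonant (*asug*, *hetej*).
The final consonant of *evik* is /k/, which is voiceless, so the suffix is -nus, giving *eviknus*.
The final consonant of *kej* is /j/, which is voiced, so the suffix is -o, giving *kejo*.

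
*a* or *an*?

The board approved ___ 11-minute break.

an

The indefinite article is chosen by the initial *sound* of the following word, not its spelling.
The number *11* is spoken "eleven", beginning with /ɪˈlɛvən/ — a vowel sound.
So the article is *an*: The board approved an 11-minute break.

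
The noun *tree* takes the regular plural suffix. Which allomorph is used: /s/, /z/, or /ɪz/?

The stem *tree* ends in a voiced non-sibilant sound.
The plural suffix surfaces as /ɪz/ after sibilants, /s/ after other voiceless consonants, and /z/ after other voiced sounds.
So the plural -s on *tree* is pronounced /z/.

/z/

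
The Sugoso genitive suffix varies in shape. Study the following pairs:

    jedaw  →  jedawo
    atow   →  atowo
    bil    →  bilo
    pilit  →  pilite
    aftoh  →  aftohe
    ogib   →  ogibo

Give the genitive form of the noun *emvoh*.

Looking at the final consonant of each stem: -e when the stem ends in a voiceless consonant (*pilit*, *aftoh*); -o when the stem ends in a voiced consonant (*jedaw*, *atow*, *bil*, *ogib*).
The final consonant of *emvoh* is /h/, which is voiceless, so the suffix is -e, giving *emvohe*.

emvohe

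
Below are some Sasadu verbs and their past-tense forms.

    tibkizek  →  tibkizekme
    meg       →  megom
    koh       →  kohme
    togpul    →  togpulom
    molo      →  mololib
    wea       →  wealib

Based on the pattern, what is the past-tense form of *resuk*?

The pattern is voicing of the final sound: -me when the stem ends in a voiceless consonant (*tibkizek*, *koh*); -om when the stem ends in a voiced consonant (*meg*, *togpul*); -lib when the stem ends in a vowel (*molo*, *wea*).
The final sound of *resuk* is /k/, which is a voiceless consonant, so the suffix is -me, giving *resukme*.

resukme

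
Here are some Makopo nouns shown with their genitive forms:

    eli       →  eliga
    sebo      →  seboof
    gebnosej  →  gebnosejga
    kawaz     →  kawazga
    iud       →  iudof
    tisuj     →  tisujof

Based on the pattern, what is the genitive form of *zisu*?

zisuof

The alternation tracks the last vowel of the stem — -of when the last vowel of the stem is a rounded vowel (*sebo*, *iud*, *tisuj*); -ga when the last vowel of the stem is an unrounded vowel (*eli*, *gebnosej*, *kawaz*).
The last vowel of *zisu* is /u/, which is a rounded vowel, so the suffix is -of, giving *zisuof*.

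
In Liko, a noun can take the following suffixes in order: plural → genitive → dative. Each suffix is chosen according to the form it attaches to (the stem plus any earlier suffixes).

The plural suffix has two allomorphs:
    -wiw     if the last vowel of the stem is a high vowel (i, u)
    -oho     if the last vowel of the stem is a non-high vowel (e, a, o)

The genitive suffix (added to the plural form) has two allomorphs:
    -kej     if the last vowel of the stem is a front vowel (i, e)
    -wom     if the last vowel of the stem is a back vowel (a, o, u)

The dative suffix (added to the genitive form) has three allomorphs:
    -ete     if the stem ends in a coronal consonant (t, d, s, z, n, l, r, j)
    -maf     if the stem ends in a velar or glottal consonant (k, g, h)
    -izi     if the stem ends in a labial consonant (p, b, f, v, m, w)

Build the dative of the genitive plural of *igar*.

Since the last vowel of *igar* is /a/ (a non-high vowel), it takes -oho, giving *igaroho*.
The plural form *igaroho* — last vowel /o/ (a back vowel) → -wom → *igarohowom*.
The final consonant of the genitive form *igarohowom* is /m/, which is labial, so the dative suffix is -izi, giving *igarohowomizi*.

igarohowomizi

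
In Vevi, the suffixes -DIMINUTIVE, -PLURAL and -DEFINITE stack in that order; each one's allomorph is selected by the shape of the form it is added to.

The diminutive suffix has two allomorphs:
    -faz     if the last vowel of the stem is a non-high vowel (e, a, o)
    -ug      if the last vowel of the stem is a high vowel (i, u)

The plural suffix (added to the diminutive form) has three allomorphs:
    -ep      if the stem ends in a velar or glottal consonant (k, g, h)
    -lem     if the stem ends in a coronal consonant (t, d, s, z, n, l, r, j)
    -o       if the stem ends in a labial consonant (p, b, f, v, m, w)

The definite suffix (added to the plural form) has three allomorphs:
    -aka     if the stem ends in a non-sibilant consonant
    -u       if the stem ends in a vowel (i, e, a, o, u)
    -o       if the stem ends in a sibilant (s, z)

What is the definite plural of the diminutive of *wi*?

The last vowel of *wi* is /i/, which is a high vowel, so the diminutive suffix is -ug, giving *wiug*.
The diminutive form *wiug* — final consonant /g/ (velar/glottal) → -ep → *wiugep*.
The plural form *wiugep* — final sound /p/ (a non-sibilant consonant) → -aka → *wiugepaka*.

wiugepaka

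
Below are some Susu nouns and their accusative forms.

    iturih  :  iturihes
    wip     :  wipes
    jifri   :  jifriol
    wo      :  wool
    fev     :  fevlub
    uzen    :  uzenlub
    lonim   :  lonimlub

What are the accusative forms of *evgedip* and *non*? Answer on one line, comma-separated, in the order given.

The pattern is voicing of the final sound: -es when the stem ends in a voiceless consonant (*iturih*, *wip*); -lub when the stem ends in a voiced consonant (*fev*, *uzen*, *lonim*); -ol when the stem ends in a vowel (*jifri*, *wo*).
The final sound of *evgedip* is /p/, which is a voiceless consonant, so the suffix is -es, giving *evgedipes*.
Since the final sound of *non* is /n/ (a voiced consonant), it takes -lub, giving *nonlub*.

evgedipes, nonlub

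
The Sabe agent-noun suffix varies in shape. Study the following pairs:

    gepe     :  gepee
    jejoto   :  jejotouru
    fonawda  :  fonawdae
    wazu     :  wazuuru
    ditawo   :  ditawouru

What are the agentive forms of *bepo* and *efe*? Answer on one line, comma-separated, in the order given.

bepouru, efee

The pattern is rounding harmony: -uru when the last vowel of the stem is a rounded vowel (*jejoto*, *wazu*, *ditawo*); -e when the last vowel of the stem is an unrounded vowel (*gepe*, *fonawda*).
*bepo*: last vowel = /o/, a rounded vowel → -uru → *bepouru*.
Since the last vowel of *efe* is /e/ (an unrounded vowel), it takes -e, giving *efee*.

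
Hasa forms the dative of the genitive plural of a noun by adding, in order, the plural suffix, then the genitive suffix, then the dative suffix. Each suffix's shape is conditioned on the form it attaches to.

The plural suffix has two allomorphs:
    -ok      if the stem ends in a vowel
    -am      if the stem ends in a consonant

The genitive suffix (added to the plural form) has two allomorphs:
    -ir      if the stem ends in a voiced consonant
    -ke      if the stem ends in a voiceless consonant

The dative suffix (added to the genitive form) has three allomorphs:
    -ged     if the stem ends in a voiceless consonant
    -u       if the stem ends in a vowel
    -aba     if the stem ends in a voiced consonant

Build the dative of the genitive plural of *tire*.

tireokkeu

*tire*: final sound = /e/, a vowel → -ok → *tireok*.
The plural form *tireok*: final consonant = /k/, voiceless → -ke → *tireokke*.
The genitive form *tireokke*: final sound = /e/, a vowel → -u → *tireokkeu*.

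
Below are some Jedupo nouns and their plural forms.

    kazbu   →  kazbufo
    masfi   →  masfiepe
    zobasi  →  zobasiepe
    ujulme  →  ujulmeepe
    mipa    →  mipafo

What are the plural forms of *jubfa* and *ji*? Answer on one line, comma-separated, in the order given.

jubfafo, jiepe

The alternation tracks the last vowel of the stem — -epe when the last vowel of the stem is a front vowel (*masfi*, *zobasi*, *ujulme*); -fo when the last vowel of the stem is a back vowel (*kazbu*, *mipa*).
Since the last vowel of *jubfa* is /a/ (a back vowel), it takes -fo, giving *jubfafo*.
Since the last vowel of *ji* is /i/ (a front vowel), it takes -epe, giving *jiepe*.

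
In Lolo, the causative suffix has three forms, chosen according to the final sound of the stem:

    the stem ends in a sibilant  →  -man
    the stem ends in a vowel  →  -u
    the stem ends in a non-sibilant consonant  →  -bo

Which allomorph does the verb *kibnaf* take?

-bo

The final sound of *kibnaf* is /f/, which is a non-sibilant consonant, so the suffix is -bo.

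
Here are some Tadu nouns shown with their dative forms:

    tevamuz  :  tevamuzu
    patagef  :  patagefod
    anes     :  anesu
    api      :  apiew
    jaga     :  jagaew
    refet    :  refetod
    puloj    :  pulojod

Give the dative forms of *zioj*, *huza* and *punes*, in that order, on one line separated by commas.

Looking at the final sound of each stem: -u when the stem ends in a sibilant (*tevamuz*, *anes*); -od when the stem ends in a non-sibilant consonant (*patagef*, *refet*, *puloj*); -ew when the stem ends in a vowel (*api*, *jaga*).
*zioj* — final sound /j/ (a non-sibilant consonant) → -od → *ziojod*.
*huza* — final sound /a/ (a vowel) → -ew → *huzaew*.
Since the final sound of *punes* is /s/ (a sibilant), it takes -u, giving *punesu*.

ziojod, huzaew, punesu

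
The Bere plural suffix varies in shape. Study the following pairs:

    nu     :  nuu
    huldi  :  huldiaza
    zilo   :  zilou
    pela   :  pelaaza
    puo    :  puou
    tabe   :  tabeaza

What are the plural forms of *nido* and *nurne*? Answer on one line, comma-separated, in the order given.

nidou, nurneaza

The alternation tracks the last vowel of the stem — -u when the last vowel of the stem is a rounded vowel (*nu*, *zilo*, *puo*); -aza when the last vowel of the stem is an unrounded vowel (*huldi*, *pela*, *tabe*).
*nido* — last vowel /o/ (a rounded vowel) → -u → *nidou*.
The last vowel of *nurne* is /e/, which is an unrounded vowel, so the suffix is -aza, giving *nurneaza*.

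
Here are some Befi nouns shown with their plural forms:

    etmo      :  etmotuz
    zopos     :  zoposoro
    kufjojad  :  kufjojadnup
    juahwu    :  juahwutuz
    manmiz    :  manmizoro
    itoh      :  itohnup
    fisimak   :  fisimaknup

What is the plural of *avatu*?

The alternation tracks the final sound of the stem — -oro when the stem ends in a sibilant (*zopos*, *manmiz*); -nup when the stem ends in a non-sibilant consonant (*kufjojad*, *itoh*, *fisimak*); -tuz when the stem ends in a vowel (*etmo*, *juahwu*).
The final sound of *avatu* is /u/, which is a vowel, so the suffix is -tuz, giving *avatutuz*.

avatutuz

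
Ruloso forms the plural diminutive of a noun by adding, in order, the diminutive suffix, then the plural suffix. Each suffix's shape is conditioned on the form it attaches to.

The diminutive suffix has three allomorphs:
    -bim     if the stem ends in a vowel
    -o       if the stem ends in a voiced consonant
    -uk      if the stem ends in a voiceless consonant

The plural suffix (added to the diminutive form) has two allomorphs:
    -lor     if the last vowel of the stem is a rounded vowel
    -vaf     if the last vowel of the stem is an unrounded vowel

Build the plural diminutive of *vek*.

vekuklor

Since the final sound of *vek* is /k/ (a voiceless consonant), it takes -uk, giving *vekuk*.
The diminutive form *vekuk* — last vowel /u/ (a rounded vowel) → -lor → *vekuklor*.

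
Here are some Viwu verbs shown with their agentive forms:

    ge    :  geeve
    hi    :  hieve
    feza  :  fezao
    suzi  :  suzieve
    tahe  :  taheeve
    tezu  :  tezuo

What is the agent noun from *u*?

uo

The alternation tracks the last vowel of the stem — -eve when the last vowel of the stem is a front vowel (*ge*, *hi*, *suzi*, *tahe*); -o when the last vowel of the stem is a back vowel (*feza*, *tezu*).
The last vowel of *u* is /u/, which is a back vowel, so the suffix is -o, giving *uo*.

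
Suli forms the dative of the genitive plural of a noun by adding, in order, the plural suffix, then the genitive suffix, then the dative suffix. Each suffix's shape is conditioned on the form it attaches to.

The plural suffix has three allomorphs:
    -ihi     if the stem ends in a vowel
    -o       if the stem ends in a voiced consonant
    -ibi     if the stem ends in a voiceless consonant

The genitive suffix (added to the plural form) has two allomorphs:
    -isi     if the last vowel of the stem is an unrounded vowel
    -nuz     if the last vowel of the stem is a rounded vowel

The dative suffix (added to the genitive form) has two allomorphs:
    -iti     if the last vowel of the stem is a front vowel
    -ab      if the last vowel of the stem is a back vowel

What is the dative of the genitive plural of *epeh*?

epehibiisiiti

*epeh* — final sound /h/ (a voiceless consonant) → -ibi → *epehibi*.
Since the last vowel of the plural form *epehibi* is /i/ (an unrounded vowel), it takes -isi, giving *epehibiisi*.
The genitive form *epehibiisi* — last vowel /i/ (a front vowel) → -iti → *epehibiisiiti*.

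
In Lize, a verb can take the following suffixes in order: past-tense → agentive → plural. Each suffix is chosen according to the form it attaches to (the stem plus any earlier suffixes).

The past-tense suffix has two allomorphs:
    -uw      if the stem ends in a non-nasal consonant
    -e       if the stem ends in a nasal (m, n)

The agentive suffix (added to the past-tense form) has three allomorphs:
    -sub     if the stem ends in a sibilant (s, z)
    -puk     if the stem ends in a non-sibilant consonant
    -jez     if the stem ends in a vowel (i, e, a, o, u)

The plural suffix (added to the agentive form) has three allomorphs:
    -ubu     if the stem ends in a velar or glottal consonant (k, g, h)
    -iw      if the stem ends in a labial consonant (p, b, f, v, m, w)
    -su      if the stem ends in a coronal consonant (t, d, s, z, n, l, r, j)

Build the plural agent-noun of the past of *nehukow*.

nehukowuwpukubu

The final consonant of *nehukow* is /w/, which is non-nasal, so the past-tense suffix is -uw, giving *nehukowuw*.
The past-tense form *nehukowuw*: final sound = /w/, a non-sibilant consonant → -puk → *nehukowuwpuk*.
The final consonant of the agentive form *nehukowuwpuk* is /k/, which is velar/glottal, so the plural suffix is -ubu, giving *nehukowuwpukubu*.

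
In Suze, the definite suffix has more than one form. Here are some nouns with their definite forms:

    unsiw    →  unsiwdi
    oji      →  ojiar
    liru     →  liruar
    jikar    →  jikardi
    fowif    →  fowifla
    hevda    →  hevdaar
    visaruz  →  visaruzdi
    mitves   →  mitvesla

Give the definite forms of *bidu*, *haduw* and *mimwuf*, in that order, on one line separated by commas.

Looking at the final sound of each stem: -la when the stem ends in a voiceless consonant (*fowif*, *mitves*); -di when the stem ends in a voiced consonant (*unsiw*, *jikar*, *visaruz*); -ar when the stem ends in a vowel (*oji*, *liru*, *hevda*).
The final sound of *bidu* is /u/, which is a vowel, so the suffix is -ar, giving *biduar*.
*haduw*: final sound = /w/, a voiced consonant → -di → *haduwdi*.
The final sound of *mimwuf* is /f/, which is a voiceless consonant, so the suffix is -la, giving *mimwufla*.

biduar, haduwdi, mimwufla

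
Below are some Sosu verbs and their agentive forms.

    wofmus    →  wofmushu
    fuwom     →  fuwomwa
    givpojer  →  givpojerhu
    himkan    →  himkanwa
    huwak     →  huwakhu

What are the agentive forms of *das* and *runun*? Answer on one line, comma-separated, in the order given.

dashu, rununwa

The alternation tracks the final consonant of the stem — -wa when the stem ends in a nasal (*fuwom*, *himkan*); -hu when the stem ends in a non-nasal consonant (*wofmus*, *givpojer*, *huwak*).
The final consonant of *das* is /s/, which is non-nasal, so the suffix is -hu, giving *dashu*.
*runun*: final consonant = /n/, a nasal → -wa → *rununwa*.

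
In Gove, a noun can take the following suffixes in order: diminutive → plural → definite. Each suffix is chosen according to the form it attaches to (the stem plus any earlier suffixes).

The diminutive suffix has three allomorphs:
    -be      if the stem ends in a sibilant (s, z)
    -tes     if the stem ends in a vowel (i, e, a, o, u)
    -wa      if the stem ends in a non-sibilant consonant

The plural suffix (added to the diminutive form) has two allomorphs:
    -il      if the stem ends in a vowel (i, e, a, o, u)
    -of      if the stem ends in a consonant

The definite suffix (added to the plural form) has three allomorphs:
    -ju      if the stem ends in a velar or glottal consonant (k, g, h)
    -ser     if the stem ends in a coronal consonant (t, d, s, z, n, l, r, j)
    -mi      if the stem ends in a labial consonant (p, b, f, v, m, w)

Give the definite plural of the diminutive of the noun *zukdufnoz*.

zukdufnozbeilser

Since the final sound of *zukdufnoz* is /z/ (a sibilant), it takes -be, giving *zukdufnozbe*.
The diminutive form *zukdufnozbe* — final sound /e/ (a vowel) → -il → *zukdufnozbeil*.
Since the final consonant of the plural form *zukdufnozbeil* is /l/ (coronal), it takes -ser, giving *zukdufnozbeilser*.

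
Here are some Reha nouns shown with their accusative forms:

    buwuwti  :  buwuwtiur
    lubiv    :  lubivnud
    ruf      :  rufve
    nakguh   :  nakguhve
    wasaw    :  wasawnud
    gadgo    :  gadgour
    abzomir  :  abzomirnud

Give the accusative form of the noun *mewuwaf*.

The suffix is conditioned by the final sound: -ve when the stem ends in a voiceless consonant (*ruf*, *nakguh*); -nud when the stem ends in a voiced consonant (*lubiv*, *wasaw*, *abzomir*); -ur when the stem ends in a vowel (*buwuwti*, *gadgo*).
The final sound of *mewuwaf* is /f/, which is a voiceless consonant, so the suffix is -ve, giving *mewuwafve*.

mewuwafve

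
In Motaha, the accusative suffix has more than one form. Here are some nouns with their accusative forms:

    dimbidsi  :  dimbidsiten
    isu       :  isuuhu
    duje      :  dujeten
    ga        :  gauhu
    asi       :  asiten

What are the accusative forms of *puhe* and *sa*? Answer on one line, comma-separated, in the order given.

puheten, sauhu

The pattern is front/back vowel harmony: -ten when the last vowel of the stem is a front vowel (*dimbidsi*, *duje*, *asi*); -uhu when the last vowel of the stem is a back vowel (*isu*, *ga*).
The last vowel of *puhe* is /e/, which is a front vowel, so the suffix is -ten, giving *puheten*.
The last vowel of *sa* is /a/, which is a back vowel, so the suffix is -uhu, giving *sauhu*.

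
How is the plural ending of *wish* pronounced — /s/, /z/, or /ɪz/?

/ɪz/

The stem *wish* ends in a sibilant (/s, z, ʃ, ʒ, tʃ, dʒ/).
The plural suffix surfaces as /ɪz/ after sibilants, /s/ after other voiceless consonants, and /z/ after other voiced sounds.
So the plural -s on *wish* is pronounced /ɪz/.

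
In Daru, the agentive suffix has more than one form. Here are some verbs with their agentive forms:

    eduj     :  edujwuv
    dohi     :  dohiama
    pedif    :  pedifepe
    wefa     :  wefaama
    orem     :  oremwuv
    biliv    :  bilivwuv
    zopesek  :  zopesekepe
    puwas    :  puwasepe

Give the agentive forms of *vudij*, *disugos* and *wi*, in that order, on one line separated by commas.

vudijwuv, disugosepe, wiama

The pattern is voicing of the final sound: -epe when the stem ends in a voiceless consonant (*pedif*, *zopesek*, *puwas*); -wuv when the stem ends in a voiced consonant (*eduj*, *orem*, *biliv*); -ama when the stem ends in a vowel (*dohi*, *wefa*).
*vudij* — final sound /j/ (a voiced consonant) → -wuv → *vudijwuv*.
The final sound of *disugos* is /s/, which is a voiceless consonant, so the suffix is -epe, giving *disugosepe*.
Since the final sound of *wi* is /i/ (a vowel), it takes -ama, giving *wiama*.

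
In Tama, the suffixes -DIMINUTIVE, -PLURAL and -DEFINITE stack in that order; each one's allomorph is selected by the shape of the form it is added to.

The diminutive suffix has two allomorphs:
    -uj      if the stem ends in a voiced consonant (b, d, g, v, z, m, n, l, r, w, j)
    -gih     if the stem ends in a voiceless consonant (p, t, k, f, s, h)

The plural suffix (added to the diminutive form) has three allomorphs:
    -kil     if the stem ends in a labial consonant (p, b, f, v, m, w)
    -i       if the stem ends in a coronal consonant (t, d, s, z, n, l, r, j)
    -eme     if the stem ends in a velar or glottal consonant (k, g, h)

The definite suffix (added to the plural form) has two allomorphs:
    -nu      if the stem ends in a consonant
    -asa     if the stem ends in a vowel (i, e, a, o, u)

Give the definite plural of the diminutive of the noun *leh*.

Since the final consonant of *leh* is /h/ (voiceless), it takes -gih, giving *lehgih*.
The diminutive form *lehgih*: final consonant = /h/, velar/glottal → -eme → *lehgiheme*.
The plural form *lehgiheme*: final sound = /e/, a vowel → -asa → *lehgihemeasa*.

lehgihemeasa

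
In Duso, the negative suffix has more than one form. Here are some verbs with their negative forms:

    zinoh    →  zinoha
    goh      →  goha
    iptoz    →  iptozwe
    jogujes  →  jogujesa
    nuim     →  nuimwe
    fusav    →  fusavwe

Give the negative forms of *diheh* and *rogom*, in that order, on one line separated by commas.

The suffix is conditioned by the final consonant: -a when the stem ends in a voiceless consonant (*zinoh*, *goh*, *jogujes*); -we when the stem ends in a voiced consonant (*iptoz*, *nuim*, *fusav*).
The final consonant of *diheh* is /h/, which is voiceless, so the suffix is -a, giving *diheha*.
The final consonant of *rogom* is /m/, which is voiced, so the suffix is -we, giving *rogomwe*.

diheha, rogomwe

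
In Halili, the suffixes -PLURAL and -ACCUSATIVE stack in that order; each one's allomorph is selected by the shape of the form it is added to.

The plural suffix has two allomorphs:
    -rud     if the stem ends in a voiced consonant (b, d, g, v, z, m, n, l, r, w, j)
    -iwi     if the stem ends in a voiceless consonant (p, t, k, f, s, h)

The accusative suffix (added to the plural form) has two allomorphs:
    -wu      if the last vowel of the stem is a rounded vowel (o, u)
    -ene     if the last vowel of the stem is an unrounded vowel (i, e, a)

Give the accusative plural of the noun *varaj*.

*varaj* — final consonant /j/ (voiced) → -rud → *varajrud*.
The plural form *varajrud* — last vowel /u/ (a rounded vowel) → -wu → *varajrudwu*.

varajrudwu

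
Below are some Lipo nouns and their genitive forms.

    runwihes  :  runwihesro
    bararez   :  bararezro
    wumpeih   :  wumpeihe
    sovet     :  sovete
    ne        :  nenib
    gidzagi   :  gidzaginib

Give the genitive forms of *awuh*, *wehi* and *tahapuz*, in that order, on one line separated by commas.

awuhe, wehinib, tahapuzro

The alternation tracks the final sound of the stem — -ro when the stem ends in a sibilant (*runwihes*, *bararez*); -e when the stem ends in a non-sibilant consonant (*wumpeih*, *sovet*); -nib when the stem ends in a vowel (*ne*, *gidzagi*).
*awuh*: final sound = /h/, a non-sibilant consonant → -e → *awuhe*.
*wehi*: final sound = /i/, a vowel → -nib → *wehinib*.
*tahapuz* — final sound /z/ (a sibilant) → -ro → *tahapuzro*.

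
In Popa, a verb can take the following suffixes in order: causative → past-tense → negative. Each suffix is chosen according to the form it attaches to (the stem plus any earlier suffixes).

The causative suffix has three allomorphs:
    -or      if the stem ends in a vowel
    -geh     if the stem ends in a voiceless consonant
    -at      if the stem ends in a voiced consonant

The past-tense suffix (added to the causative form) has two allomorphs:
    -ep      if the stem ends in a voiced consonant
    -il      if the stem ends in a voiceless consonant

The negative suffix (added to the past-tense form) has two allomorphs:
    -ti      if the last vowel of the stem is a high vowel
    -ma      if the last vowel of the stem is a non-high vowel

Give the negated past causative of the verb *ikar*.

*ikar*: final sound = /r/, a voiced consonant → -at → *ikarat*.
The final consonant of the causative form *ikarat* is /t/, which is voiceless, so the past-tense suffix is -il, giving *ikaratil*.
The last vowel of the past-tense form *ikaratil* is /i/, which is a high vowel, so the negative suffix is -ti, giving *ikaratilti*.

ikaratilti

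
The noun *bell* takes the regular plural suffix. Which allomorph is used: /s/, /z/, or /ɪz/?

/z/

The stem *bell* ends in a voiced non-sibilant sound.
The plural suffix surfaces as /ɪz/ after sibilants, /s/ after other voiceless consonants, and /z/ after other voiced sounds.
So the plural -s on *bell* is pronounced /z/.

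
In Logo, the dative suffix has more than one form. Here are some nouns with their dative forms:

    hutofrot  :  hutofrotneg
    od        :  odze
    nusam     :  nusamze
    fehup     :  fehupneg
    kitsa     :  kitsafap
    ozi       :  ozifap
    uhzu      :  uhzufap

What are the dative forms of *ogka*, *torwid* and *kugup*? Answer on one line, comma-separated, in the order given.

ogkafap, torwidze, kugupneg

The alternation tracks the final sound of the stem — -neg when the stem ends in a voiceless consonant (*hutofrot*, *fehup*); -ze when the stem ends in a voiced consonant (*od*, *nusam*); -fap when the stem ends in a vowel (*kitsa*, *ozi*, *uhzu*).
Since the final sound of *ogka* is /a/ (a vowel), it takes -fap, giving *ogkafap*.
*torwid*: final sound = /d/, a voiced consonant → -ze → *torwidze*.
*kugup* — final sound /p/ (a voiceless consonant) → -neg → *kugupneg*.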